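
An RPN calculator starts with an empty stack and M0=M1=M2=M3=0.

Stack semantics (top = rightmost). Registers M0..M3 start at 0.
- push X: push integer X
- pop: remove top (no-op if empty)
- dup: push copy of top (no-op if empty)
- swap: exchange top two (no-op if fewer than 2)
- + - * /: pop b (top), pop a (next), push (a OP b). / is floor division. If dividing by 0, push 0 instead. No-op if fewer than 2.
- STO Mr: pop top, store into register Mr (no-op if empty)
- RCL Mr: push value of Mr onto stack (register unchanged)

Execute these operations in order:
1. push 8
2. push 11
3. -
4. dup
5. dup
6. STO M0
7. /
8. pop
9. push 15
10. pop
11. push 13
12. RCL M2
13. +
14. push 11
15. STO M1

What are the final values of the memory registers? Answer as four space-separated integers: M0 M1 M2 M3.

Answer: -3 11 0 0

Derivation:
After op 1 (push 8): stack=[8] mem=[0,0,0,0]
After op 2 (push 11): stack=[8,11] mem=[0,0,0,0]
After op 3 (-): stack=[-3] mem=[0,0,0,0]
After op 4 (dup): stack=[-3,-3] mem=[0,0,0,0]
After op 5 (dup): stack=[-3,-3,-3] mem=[0,0,0,0]
After op 6 (STO M0): stack=[-3,-3] mem=[-3,0,0,0]
After op 7 (/): stack=[1] mem=[-3,0,0,0]
After op 8 (pop): stack=[empty] mem=[-3,0,0,0]
After op 9 (push 15): stack=[15] mem=[-3,0,0,0]
After op 10 (pop): stack=[empty] mem=[-3,0,0,0]
After op 11 (push 13): stack=[13] mem=[-3,0,0,0]
After op 12 (RCL M2): stack=[13,0] mem=[-3,0,0,0]
After op 13 (+): stack=[13] mem=[-3,0,0,0]
After op 14 (push 11): stack=[13,11] mem=[-3,0,0,0]
After op 15 (STO M1): stack=[13] mem=[-3,11,0,0]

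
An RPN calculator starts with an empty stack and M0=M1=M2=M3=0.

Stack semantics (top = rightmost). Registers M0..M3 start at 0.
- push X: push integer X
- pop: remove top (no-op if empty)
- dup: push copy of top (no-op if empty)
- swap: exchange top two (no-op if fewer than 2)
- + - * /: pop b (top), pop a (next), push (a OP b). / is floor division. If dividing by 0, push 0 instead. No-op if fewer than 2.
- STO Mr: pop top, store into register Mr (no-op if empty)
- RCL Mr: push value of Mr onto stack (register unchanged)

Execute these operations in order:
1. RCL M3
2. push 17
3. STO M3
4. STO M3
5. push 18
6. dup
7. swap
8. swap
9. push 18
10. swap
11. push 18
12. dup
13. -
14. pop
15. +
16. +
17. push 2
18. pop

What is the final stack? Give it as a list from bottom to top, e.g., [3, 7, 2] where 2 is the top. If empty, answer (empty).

After op 1 (RCL M3): stack=[0] mem=[0,0,0,0]
After op 2 (push 17): stack=[0,17] mem=[0,0,0,0]
After op 3 (STO M3): stack=[0] mem=[0,0,0,17]
After op 4 (STO M3): stack=[empty] mem=[0,0,0,0]
After op 5 (push 18): stack=[18] mem=[0,0,0,0]
After op 6 (dup): stack=[18,18] mem=[0,0,0,0]
After op 7 (swap): stack=[18,18] mem=[0,0,0,0]
After op 8 (swap): stack=[18,18] mem=[0,0,0,0]
After op 9 (push 18): stack=[18,18,18] mem=[0,0,0,0]
After op 10 (swap): stack=[18,18,18] mem=[0,0,0,0]
After op 11 (push 18): stack=[18,18,18,18] mem=[0,0,0,0]
After op 12 (dup): stack=[18,18,18,18,18] mem=[0,0,0,0]
After op 13 (-): stack=[18,18,18,0] mem=[0,0,0,0]
After op 14 (pop): stack=[18,18,18] mem=[0,0,0,0]
After op 15 (+): stack=[18,36] mem=[0,0,0,0]
After op 16 (+): stack=[54] mem=[0,0,0,0]
After op 17 (push 2): stack=[54,2] mem=[0,0,0,0]
After op 18 (pop): stack=[54] mem=[0,0,0,0]

Answer: [54]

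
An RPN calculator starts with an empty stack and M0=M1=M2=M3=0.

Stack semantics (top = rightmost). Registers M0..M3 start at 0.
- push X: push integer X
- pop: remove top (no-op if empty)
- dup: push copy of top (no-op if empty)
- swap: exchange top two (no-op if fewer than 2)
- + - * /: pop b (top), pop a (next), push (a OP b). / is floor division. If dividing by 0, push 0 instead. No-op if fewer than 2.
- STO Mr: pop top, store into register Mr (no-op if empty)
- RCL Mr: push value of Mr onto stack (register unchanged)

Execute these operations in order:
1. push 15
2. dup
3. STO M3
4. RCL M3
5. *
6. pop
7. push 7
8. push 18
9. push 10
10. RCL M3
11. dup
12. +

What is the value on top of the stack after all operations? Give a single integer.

Answer: 30

Derivation:
After op 1 (push 15): stack=[15] mem=[0,0,0,0]
After op 2 (dup): stack=[15,15] mem=[0,0,0,0]
After op 3 (STO M3): stack=[15] mem=[0,0,0,15]
After op 4 (RCL M3): stack=[15,15] mem=[0,0,0,15]
After op 5 (*): stack=[225] mem=[0,0,0,15]
After op 6 (pop): stack=[empty] mem=[0,0,0,15]
After op 7 (push 7): stack=[7] mem=[0,0,0,15]
After op 8 (push 18): stack=[7,18] mem=[0,0,0,15]
After op 9 (push 10): stack=[7,18,10] mem=[0,0,0,15]
After op 10 (RCL M3): stack=[7,18,10,15] mem=[0,0,0,15]
After op 11 (dup): stack=[7,18,10,15,15] mem=[0,0,0,15]
After op 12 (+): stack=[7,18,10,30] mem=[0,0,0,15]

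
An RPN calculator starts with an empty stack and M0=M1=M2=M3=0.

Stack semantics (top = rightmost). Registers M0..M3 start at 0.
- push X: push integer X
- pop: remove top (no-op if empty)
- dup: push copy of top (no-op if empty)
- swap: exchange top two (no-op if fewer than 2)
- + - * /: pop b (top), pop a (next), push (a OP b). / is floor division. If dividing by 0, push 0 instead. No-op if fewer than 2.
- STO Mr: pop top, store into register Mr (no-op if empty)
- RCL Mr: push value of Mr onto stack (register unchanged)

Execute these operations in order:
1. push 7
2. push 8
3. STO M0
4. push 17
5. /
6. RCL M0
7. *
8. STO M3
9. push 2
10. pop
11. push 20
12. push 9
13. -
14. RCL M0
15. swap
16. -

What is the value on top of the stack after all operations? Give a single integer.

After op 1 (push 7): stack=[7] mem=[0,0,0,0]
After op 2 (push 8): stack=[7,8] mem=[0,0,0,0]
After op 3 (STO M0): stack=[7] mem=[8,0,0,0]
After op 4 (push 17): stack=[7,17] mem=[8,0,0,0]
After op 5 (/): stack=[0] mem=[8,0,0,0]
After op 6 (RCL M0): stack=[0,8] mem=[8,0,0,0]
After op 7 (*): stack=[0] mem=[8,0,0,0]
After op 8 (STO M3): stack=[empty] mem=[8,0,0,0]
After op 9 (push 2): stack=[2] mem=[8,0,0,0]
After op 10 (pop): stack=[empty] mem=[8,0,0,0]
After op 11 (push 20): stack=[20] mem=[8,0,0,0]
After op 12 (push 9): stack=[20,9] mem=[8,0,0,0]
After op 13 (-): stack=[11] mem=[8,0,0,0]
After op 14 (RCL M0): stack=[11,8] mem=[8,0,0,0]
After op 15 (swap): stack=[8,11] mem=[8,0,0,0]
After op 16 (-): stack=[-3] mem=[8,0,0,0]

Answer: -3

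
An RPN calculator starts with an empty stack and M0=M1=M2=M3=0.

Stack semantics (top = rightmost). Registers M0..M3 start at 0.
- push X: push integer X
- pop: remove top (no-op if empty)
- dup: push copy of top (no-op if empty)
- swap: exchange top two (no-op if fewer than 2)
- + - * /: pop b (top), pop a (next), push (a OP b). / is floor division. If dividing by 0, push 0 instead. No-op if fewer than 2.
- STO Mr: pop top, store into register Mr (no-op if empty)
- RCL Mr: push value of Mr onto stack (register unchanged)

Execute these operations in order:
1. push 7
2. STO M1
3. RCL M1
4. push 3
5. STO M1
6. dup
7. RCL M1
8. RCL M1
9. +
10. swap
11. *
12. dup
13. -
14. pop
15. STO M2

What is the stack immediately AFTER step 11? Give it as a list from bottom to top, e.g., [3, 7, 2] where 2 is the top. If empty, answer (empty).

After op 1 (push 7): stack=[7] mem=[0,0,0,0]
After op 2 (STO M1): stack=[empty] mem=[0,7,0,0]
After op 3 (RCL M1): stack=[7] mem=[0,7,0,0]
After op 4 (push 3): stack=[7,3] mem=[0,7,0,0]
After op 5 (STO M1): stack=[7] mem=[0,3,0,0]
After op 6 (dup): stack=[7,7] mem=[0,3,0,0]
After op 7 (RCL M1): stack=[7,7,3] mem=[0,3,0,0]
After op 8 (RCL M1): stack=[7,7,3,3] mem=[0,3,0,0]
After op 9 (+): stack=[7,7,6] mem=[0,3,0,0]
After op 10 (swap): stack=[7,6,7] mem=[0,3,0,0]
After op 11 (*): stack=[7,42] mem=[0,3,0,0]

[7, 42]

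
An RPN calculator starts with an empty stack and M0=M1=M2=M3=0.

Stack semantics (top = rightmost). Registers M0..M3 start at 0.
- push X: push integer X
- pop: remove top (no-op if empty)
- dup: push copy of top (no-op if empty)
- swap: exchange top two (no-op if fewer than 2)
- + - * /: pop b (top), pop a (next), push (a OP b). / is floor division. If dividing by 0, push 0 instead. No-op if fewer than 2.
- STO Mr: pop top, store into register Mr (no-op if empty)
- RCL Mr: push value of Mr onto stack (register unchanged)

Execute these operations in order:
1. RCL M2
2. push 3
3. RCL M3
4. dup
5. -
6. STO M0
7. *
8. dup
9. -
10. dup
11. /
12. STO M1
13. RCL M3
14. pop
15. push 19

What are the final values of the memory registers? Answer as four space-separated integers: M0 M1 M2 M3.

After op 1 (RCL M2): stack=[0] mem=[0,0,0,0]
After op 2 (push 3): stack=[0,3] mem=[0,0,0,0]
After op 3 (RCL M3): stack=[0,3,0] mem=[0,0,0,0]
After op 4 (dup): stack=[0,3,0,0] mem=[0,0,0,0]
After op 5 (-): stack=[0,3,0] mem=[0,0,0,0]
After op 6 (STO M0): stack=[0,3] mem=[0,0,0,0]
After op 7 (*): stack=[0] mem=[0,0,0,0]
After op 8 (dup): stack=[0,0] mem=[0,0,0,0]
After op 9 (-): stack=[0] mem=[0,0,0,0]
After op 10 (dup): stack=[0,0] mem=[0,0,0,0]
After op 11 (/): stack=[0] mem=[0,0,0,0]
After op 12 (STO M1): stack=[empty] mem=[0,0,0,0]
After op 13 (RCL M3): stack=[0] mem=[0,0,0,0]
After op 14 (pop): stack=[empty] mem=[0,0,0,0]
After op 15 (push 19): stack=[19] mem=[0,0,0,0]

Answer: 0 0 0 0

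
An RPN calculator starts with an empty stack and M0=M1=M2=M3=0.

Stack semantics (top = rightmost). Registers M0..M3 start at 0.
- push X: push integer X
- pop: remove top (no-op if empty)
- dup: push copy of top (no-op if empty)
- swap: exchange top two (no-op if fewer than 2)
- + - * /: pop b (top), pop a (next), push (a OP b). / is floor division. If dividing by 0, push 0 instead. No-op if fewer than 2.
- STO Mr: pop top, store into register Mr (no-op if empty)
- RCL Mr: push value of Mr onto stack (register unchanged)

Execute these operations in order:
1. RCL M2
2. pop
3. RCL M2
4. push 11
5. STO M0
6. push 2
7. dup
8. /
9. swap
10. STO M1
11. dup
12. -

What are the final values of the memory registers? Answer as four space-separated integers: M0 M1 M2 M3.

Answer: 11 0 0 0

Derivation:
After op 1 (RCL M2): stack=[0] mem=[0,0,0,0]
After op 2 (pop): stack=[empty] mem=[0,0,0,0]
After op 3 (RCL M2): stack=[0] mem=[0,0,0,0]
After op 4 (push 11): stack=[0,11] mem=[0,0,0,0]
After op 5 (STO M0): stack=[0] mem=[11,0,0,0]
After op 6 (push 2): stack=[0,2] mem=[11,0,0,0]
After op 7 (dup): stack=[0,2,2] mem=[11,0,0,0]
After op 8 (/): stack=[0,1] mem=[11,0,0,0]
After op 9 (swap): stack=[1,0] mem=[11,0,0,0]
After op 10 (STO M1): stack=[1] mem=[11,0,0,0]
After op 11 (dup): stack=[1,1] mem=[11,0,0,0]
After op 12 (-): stack=[0] mem=[11,0,0,0]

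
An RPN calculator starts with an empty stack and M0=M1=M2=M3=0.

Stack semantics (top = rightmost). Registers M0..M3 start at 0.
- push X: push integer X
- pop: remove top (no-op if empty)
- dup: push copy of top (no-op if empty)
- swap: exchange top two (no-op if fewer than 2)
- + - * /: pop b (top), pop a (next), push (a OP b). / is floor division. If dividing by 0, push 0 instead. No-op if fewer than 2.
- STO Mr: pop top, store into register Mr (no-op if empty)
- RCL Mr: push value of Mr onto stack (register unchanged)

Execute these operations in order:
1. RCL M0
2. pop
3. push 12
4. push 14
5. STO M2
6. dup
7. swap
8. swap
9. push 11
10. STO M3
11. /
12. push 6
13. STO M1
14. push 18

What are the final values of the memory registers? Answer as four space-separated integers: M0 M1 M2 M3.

Answer: 0 6 14 11

Derivation:
After op 1 (RCL M0): stack=[0] mem=[0,0,0,0]
After op 2 (pop): stack=[empty] mem=[0,0,0,0]
After op 3 (push 12): stack=[12] mem=[0,0,0,0]
After op 4 (push 14): stack=[12,14] mem=[0,0,0,0]
After op 5 (STO M2): stack=[12] mem=[0,0,14,0]
After op 6 (dup): stack=[12,12] mem=[0,0,14,0]
After op 7 (swap): stack=[12,12] mem=[0,0,14,0]
After op 8 (swap): stack=[12,12] mem=[0,0,14,0]
After op 9 (push 11): stack=[12,12,11] mem=[0,0,14,0]
After op 10 (STO M3): stack=[12,12] mem=[0,0,14,11]
After op 11 (/): stack=[1] mem=[0,0,14,11]
After op 12 (push 6): stack=[1,6] mem=[0,0,14,11]
After op 13 (STO M1): stack=[1] mem=[0,6,14,11]
After op 14 (push 18): stack=[1,18] mem=[0,6,14,11]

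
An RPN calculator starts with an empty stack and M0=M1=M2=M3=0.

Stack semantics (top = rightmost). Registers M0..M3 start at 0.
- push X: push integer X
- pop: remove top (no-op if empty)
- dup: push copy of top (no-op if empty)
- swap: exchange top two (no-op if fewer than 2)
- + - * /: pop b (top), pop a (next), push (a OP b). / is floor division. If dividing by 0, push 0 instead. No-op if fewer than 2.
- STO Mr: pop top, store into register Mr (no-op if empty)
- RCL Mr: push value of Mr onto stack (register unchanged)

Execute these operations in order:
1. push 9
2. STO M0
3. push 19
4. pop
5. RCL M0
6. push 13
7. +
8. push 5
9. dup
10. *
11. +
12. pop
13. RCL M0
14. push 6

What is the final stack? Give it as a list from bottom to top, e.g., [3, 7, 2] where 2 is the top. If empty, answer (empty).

After op 1 (push 9): stack=[9] mem=[0,0,0,0]
After op 2 (STO M0): stack=[empty] mem=[9,0,0,0]
After op 3 (push 19): stack=[19] mem=[9,0,0,0]
After op 4 (pop): stack=[empty] mem=[9,0,0,0]
After op 5 (RCL M0): stack=[9] mem=[9,0,0,0]
After op 6 (push 13): stack=[9,13] mem=[9,0,0,0]
After op 7 (+): stack=[22] mem=[9,0,0,0]
After op 8 (push 5): stack=[22,5] mem=[9,0,0,0]
After op 9 (dup): stack=[22,5,5] mem=[9,0,0,0]
After op 10 (*): stack=[22,25] mem=[9,0,0,0]
After op 11 (+): stack=[47] mem=[9,0,0,0]
After op 12 (pop): stack=[empty] mem=[9,0,0,0]
After op 13 (RCL M0): stack=[9] mem=[9,0,0,0]
After op 14 (push 6): stack=[9,6] mem=[9,0,0,0]

Answer: [9, 6]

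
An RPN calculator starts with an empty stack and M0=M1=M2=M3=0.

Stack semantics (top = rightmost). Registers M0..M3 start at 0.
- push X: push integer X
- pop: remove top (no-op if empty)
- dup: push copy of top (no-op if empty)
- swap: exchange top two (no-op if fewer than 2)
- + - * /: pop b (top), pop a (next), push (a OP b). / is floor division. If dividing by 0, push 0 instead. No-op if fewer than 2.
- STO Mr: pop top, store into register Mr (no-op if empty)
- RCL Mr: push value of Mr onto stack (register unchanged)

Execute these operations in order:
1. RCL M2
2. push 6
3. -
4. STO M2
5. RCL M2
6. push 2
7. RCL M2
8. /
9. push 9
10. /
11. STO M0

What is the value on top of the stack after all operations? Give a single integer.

Answer: -6

Derivation:
After op 1 (RCL M2): stack=[0] mem=[0,0,0,0]
After op 2 (push 6): stack=[0,6] mem=[0,0,0,0]
After op 3 (-): stack=[-6] mem=[0,0,0,0]
After op 4 (STO M2): stack=[empty] mem=[0,0,-6,0]
After op 5 (RCL M2): stack=[-6] mem=[0,0,-6,0]
After op 6 (push 2): stack=[-6,2] mem=[0,0,-6,0]
After op 7 (RCL M2): stack=[-6,2,-6] mem=[0,0,-6,0]
After op 8 (/): stack=[-6,-1] mem=[0,0,-6,0]
After op 9 (push 9): stack=[-6,-1,9] mem=[0,0,-6,0]
After op 10 (/): stack=[-6,-1] mem=[0,0,-6,0]
After op 11 (STO M0): stack=[-6] mem=[-1,0,-6,0]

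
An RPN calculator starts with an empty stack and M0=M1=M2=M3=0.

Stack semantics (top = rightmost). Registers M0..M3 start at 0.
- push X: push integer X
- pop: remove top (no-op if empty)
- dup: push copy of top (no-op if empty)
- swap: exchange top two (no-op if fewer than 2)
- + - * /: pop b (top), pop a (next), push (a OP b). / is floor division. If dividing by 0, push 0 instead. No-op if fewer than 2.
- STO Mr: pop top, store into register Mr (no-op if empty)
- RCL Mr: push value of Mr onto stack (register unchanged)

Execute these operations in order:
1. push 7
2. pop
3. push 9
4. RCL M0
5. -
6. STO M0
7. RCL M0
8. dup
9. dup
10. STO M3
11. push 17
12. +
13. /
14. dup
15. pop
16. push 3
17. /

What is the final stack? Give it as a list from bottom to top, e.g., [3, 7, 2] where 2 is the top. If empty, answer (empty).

Answer: [0]

Derivation:
After op 1 (push 7): stack=[7] mem=[0,0,0,0]
After op 2 (pop): stack=[empty] mem=[0,0,0,0]
After op 3 (push 9): stack=[9] mem=[0,0,0,0]
After op 4 (RCL M0): stack=[9,0] mem=[0,0,0,0]
After op 5 (-): stack=[9] mem=[0,0,0,0]
After op 6 (STO M0): stack=[empty] mem=[9,0,0,0]
After op 7 (RCL M0): stack=[9] mem=[9,0,0,0]
After op 8 (dup): stack=[9,9] mem=[9,0,0,0]
After op 9 (dup): stack=[9,9,9] mem=[9,0,0,0]
After op 10 (STO M3): stack=[9,9] mem=[9,0,0,9]
After op 11 (push 17): stack=[9,9,17] mem=[9,0,0,9]
After op 12 (+): stack=[9,26] mem=[9,0,0,9]
After op 13 (/): stack=[0] mem=[9,0,0,9]
After op 14 (dup): stack=[0,0] mem=[9,0,0,9]
After op 15 (pop): stack=[0] mem=[9,0,0,9]
After op 16 (push 3): stack=[0,3] mem=[9,0,0,9]
After op 17 (/): stack=[0] mem=[9,0,0,9]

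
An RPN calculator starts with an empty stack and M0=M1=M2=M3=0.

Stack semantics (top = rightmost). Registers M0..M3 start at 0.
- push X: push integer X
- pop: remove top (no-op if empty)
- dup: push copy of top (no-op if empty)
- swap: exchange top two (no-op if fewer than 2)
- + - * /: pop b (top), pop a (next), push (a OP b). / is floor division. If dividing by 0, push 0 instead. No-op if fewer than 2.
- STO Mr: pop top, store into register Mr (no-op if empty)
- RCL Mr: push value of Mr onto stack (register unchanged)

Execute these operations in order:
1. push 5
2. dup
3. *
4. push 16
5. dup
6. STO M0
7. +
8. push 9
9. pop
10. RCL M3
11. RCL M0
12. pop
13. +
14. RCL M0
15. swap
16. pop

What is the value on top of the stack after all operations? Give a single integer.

After op 1 (push 5): stack=[5] mem=[0,0,0,0]
After op 2 (dup): stack=[5,5] mem=[0,0,0,0]
After op 3 (*): stack=[25] mem=[0,0,0,0]
After op 4 (push 16): stack=[25,16] mem=[0,0,0,0]
After op 5 (dup): stack=[25,16,16] mem=[0,0,0,0]
After op 6 (STO M0): stack=[25,16] mem=[16,0,0,0]
After op 7 (+): stack=[41] mem=[16,0,0,0]
After op 8 (push 9): stack=[41,9] mem=[16,0,0,0]
After op 9 (pop): stack=[41] mem=[16,0,0,0]
After op 10 (RCL M3): stack=[41,0] mem=[16,0,0,0]
After op 11 (RCL M0): stack=[41,0,16] mem=[16,0,0,0]
After op 12 (pop): stack=[41,0] mem=[16,0,0,0]
After op 13 (+): stack=[41] mem=[16,0,0,0]
After op 14 (RCL M0): stack=[41,16] mem=[16,0,0,0]
After op 15 (swap): stack=[16,41] mem=[16,0,0,0]
After op 16 (pop): stack=[16] mem=[16,0,0,0]

Answer: 16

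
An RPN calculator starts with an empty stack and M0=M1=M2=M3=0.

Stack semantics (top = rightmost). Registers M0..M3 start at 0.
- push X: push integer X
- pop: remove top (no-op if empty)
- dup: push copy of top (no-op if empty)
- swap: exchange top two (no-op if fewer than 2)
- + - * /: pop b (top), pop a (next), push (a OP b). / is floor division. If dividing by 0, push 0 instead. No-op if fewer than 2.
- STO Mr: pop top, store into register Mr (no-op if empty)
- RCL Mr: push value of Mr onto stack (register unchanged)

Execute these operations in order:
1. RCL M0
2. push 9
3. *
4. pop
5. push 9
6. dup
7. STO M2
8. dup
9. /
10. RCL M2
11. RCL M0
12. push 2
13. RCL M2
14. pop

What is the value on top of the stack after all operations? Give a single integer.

Answer: 2

Derivation:
After op 1 (RCL M0): stack=[0] mem=[0,0,0,0]
After op 2 (push 9): stack=[0,9] mem=[0,0,0,0]
After op 3 (*): stack=[0] mem=[0,0,0,0]
After op 4 (pop): stack=[empty] mem=[0,0,0,0]
After op 5 (push 9): stack=[9] mem=[0,0,0,0]
After op 6 (dup): stack=[9,9] mem=[0,0,0,0]
After op 7 (STO M2): stack=[9] mem=[0,0,9,0]
After op 8 (dup): stack=[9,9] mem=[0,0,9,0]
After op 9 (/): stack=[1] mem=[0,0,9,0]
After op 10 (RCL M2): stack=[1,9] mem=[0,0,9,0]
After op 11 (RCL M0): stack=[1,9,0] mem=[0,0,9,0]
After op 12 (push 2): stack=[1,9,0,2] mem=[0,0,9,0]
After op 13 (RCL M2): stack=[1,9,0,2,9] mem=[0,0,9,0]
After op 14 (pop): stack=[1,9,0,2] mem=[0,0,9,0]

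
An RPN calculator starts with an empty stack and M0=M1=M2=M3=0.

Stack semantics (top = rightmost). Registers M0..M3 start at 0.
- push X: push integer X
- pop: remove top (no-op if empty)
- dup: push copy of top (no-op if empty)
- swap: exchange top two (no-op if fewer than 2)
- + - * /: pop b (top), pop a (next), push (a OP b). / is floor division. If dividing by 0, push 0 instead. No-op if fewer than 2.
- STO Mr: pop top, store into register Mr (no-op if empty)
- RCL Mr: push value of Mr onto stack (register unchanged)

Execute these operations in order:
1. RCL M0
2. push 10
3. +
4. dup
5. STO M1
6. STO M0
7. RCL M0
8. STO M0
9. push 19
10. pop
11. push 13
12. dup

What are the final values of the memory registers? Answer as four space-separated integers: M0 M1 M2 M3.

After op 1 (RCL M0): stack=[0] mem=[0,0,0,0]
After op 2 (push 10): stack=[0,10] mem=[0,0,0,0]
After op 3 (+): stack=[10] mem=[0,0,0,0]
After op 4 (dup): stack=[10,10] mem=[0,0,0,0]
After op 5 (STO M1): stack=[10] mem=[0,10,0,0]
After op 6 (STO M0): stack=[empty] mem=[10,10,0,0]
After op 7 (RCL M0): stack=[10] mem=[10,10,0,0]
After op 8 (STO M0): stack=[empty] mem=[10,10,0,0]
After op 9 (push 19): stack=[19] mem=[10,10,0,0]
After op 10 (pop): stack=[empty] mem=[10,10,0,0]
After op 11 (push 13): stack=[13] mem=[10,10,0,0]
After op 12 (dup): stack=[13,13] mem=[10,10,0,0]

Answer: 10 10 0 0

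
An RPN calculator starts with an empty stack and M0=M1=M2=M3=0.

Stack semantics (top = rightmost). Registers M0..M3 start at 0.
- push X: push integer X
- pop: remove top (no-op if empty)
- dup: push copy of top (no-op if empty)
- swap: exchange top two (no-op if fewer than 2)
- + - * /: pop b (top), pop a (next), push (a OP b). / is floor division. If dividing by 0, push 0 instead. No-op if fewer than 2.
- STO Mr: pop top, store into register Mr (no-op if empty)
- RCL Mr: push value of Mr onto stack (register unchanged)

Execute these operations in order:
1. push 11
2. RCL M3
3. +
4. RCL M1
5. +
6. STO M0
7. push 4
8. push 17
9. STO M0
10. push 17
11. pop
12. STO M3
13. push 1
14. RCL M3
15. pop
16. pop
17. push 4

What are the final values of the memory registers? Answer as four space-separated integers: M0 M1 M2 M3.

Answer: 17 0 0 4

Derivation:
After op 1 (push 11): stack=[11] mem=[0,0,0,0]
After op 2 (RCL M3): stack=[11,0] mem=[0,0,0,0]
After op 3 (+): stack=[11] mem=[0,0,0,0]
After op 4 (RCL M1): stack=[11,0] mem=[0,0,0,0]
After op 5 (+): stack=[11] mem=[0,0,0,0]
After op 6 (STO M0): stack=[empty] mem=[11,0,0,0]
After op 7 (push 4): stack=[4] mem=[11,0,0,0]
After op 8 (push 17): stack=[4,17] mem=[11,0,0,0]
After op 9 (STO M0): stack=[4] mem=[17,0,0,0]
After op 10 (push 17): stack=[4,17] mem=[17,0,0,0]
After op 11 (pop): stack=[4] mem=[17,0,0,0]
After op 12 (STO M3): stack=[empty] mem=[17,0,0,4]
After op 13 (push 1): stack=[1] mem=[17,0,0,4]
After op 14 (RCL M3): stack=[1,4] mem=[17,0,0,4]
After op 15 (pop): stack=[1] mem=[17,0,0,4]
After op 16 (pop): stack=[empty] mem=[17,0,0,4]
After op 17 (push 4): stack=[4] mem=[17,0,0,4]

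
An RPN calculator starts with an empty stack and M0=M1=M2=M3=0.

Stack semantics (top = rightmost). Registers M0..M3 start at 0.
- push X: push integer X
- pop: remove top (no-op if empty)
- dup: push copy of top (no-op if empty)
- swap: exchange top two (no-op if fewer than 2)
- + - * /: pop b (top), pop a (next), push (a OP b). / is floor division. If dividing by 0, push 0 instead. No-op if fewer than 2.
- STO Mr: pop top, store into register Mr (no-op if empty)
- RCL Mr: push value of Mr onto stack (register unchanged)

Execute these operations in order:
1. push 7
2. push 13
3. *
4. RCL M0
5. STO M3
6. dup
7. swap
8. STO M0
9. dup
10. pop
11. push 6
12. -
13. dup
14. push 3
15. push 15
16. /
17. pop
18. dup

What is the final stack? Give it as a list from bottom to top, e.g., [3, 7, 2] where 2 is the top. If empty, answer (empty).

After op 1 (push 7): stack=[7] mem=[0,0,0,0]
After op 2 (push 13): stack=[7,13] mem=[0,0,0,0]
After op 3 (*): stack=[91] mem=[0,0,0,0]
After op 4 (RCL M0): stack=[91,0] mem=[0,0,0,0]
After op 5 (STO M3): stack=[91] mem=[0,0,0,0]
After op 6 (dup): stack=[91,91] mem=[0,0,0,0]
After op 7 (swap): stack=[91,91] mem=[0,0,0,0]
After op 8 (STO M0): stack=[91] mem=[91,0,0,0]
After op 9 (dup): stack=[91,91] mem=[91,0,0,0]
After op 10 (pop): stack=[91] mem=[91,0,0,0]
After op 11 (push 6): stack=[91,6] mem=[91,0,0,0]
After op 12 (-): stack=[85] mem=[91,0,0,0]
After op 13 (dup): stack=[85,85] mem=[91,0,0,0]
After op 14 (push 3): stack=[85,85,3] mem=[91,0,0,0]
After op 15 (push 15): stack=[85,85,3,15] mem=[91,0,0,0]
After op 16 (/): stack=[85,85,0] mem=[91,0,0,0]
After op 17 (pop): stack=[85,85] mem=[91,0,0,0]
After op 18 (dup): stack=[85,85,85] mem=[91,0,0,0]

Answer: [85, 85, 85]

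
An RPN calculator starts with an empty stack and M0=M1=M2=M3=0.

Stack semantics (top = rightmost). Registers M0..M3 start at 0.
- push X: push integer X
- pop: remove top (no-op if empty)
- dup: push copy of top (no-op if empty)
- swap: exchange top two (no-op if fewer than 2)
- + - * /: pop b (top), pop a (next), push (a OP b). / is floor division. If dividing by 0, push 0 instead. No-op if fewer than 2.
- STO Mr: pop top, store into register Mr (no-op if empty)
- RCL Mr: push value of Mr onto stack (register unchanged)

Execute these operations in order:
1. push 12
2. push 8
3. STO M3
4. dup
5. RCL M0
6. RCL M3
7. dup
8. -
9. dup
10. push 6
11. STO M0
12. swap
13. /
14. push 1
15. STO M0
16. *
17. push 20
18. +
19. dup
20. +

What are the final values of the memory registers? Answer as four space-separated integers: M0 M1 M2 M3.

After op 1 (push 12): stack=[12] mem=[0,0,0,0]
After op 2 (push 8): stack=[12,8] mem=[0,0,0,0]
After op 3 (STO M3): stack=[12] mem=[0,0,0,8]
After op 4 (dup): stack=[12,12] mem=[0,0,0,8]
After op 5 (RCL M0): stack=[12,12,0] mem=[0,0,0,8]
After op 6 (RCL M3): stack=[12,12,0,8] mem=[0,0,0,8]
After op 7 (dup): stack=[12,12,0,8,8] mem=[0,0,0,8]
After op 8 (-): stack=[12,12,0,0] mem=[0,0,0,8]
After op 9 (dup): stack=[12,12,0,0,0] mem=[0,0,0,8]
After op 10 (push 6): stack=[12,12,0,0,0,6] mem=[0,0,0,8]
After op 11 (STO M0): stack=[12,12,0,0,0] mem=[6,0,0,8]
After op 12 (swap): stack=[12,12,0,0,0] mem=[6,0,0,8]
After op 13 (/): stack=[12,12,0,0] mem=[6,0,0,8]
After op 14 (push 1): stack=[12,12,0,0,1] mem=[6,0,0,8]
After op 15 (STO M0): stack=[12,12,0,0] mem=[1,0,0,8]
After op 16 (*): stack=[12,12,0] mem=[1,0,0,8]
After op 17 (push 20): stack=[12,12,0,20] mem=[1,0,0,8]
After op 18 (+): stack=[12,12,20] mem=[1,0,0,8]
After op 19 (dup): stack=[12,12,20,20] mem=[1,0,0,8]
After op 20 (+): stack=[12,12,40] mem=[1,0,0,8]

Answer: 1 0 0 8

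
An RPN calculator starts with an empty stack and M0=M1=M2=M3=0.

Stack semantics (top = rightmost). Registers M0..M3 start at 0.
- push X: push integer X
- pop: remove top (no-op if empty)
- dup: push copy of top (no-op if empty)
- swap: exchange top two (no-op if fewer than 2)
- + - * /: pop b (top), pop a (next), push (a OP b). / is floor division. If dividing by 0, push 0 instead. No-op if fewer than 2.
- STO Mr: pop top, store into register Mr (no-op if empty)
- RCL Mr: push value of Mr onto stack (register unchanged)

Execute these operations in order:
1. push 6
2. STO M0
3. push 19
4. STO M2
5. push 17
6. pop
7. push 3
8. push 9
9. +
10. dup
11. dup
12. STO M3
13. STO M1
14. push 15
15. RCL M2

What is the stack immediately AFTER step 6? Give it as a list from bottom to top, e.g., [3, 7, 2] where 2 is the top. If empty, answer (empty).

After op 1 (push 6): stack=[6] mem=[0,0,0,0]
After op 2 (STO M0): stack=[empty] mem=[6,0,0,0]
After op 3 (push 19): stack=[19] mem=[6,0,0,0]
After op 4 (STO M2): stack=[empty] mem=[6,0,19,0]
After op 5 (push 17): stack=[17] mem=[6,0,19,0]
After op 6 (pop): stack=[empty] mem=[6,0,19,0]

(empty)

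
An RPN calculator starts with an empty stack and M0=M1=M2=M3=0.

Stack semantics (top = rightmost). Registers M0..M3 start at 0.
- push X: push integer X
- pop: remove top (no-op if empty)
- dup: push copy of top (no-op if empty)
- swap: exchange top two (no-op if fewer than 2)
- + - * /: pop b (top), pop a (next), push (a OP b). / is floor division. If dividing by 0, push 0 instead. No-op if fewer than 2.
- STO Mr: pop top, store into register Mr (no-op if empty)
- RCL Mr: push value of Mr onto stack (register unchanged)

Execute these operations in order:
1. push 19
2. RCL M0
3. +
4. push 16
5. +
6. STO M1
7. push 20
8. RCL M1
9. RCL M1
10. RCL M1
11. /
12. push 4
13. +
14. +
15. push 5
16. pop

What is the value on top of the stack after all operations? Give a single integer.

After op 1 (push 19): stack=[19] mem=[0,0,0,0]
After op 2 (RCL M0): stack=[19,0] mem=[0,0,0,0]
After op 3 (+): stack=[19] mem=[0,0,0,0]
After op 4 (push 16): stack=[19,16] mem=[0,0,0,0]
After op 5 (+): stack=[35] mem=[0,0,0,0]
After op 6 (STO M1): stack=[empty] mem=[0,35,0,0]
After op 7 (push 20): stack=[20] mem=[0,35,0,0]
After op 8 (RCL M1): stack=[20,35] mem=[0,35,0,0]
After op 9 (RCL M1): stack=[20,35,35] mem=[0,35,0,0]
After op 10 (RCL M1): stack=[20,35,35,35] mem=[0,35,0,0]
After op 11 (/): stack=[20,35,1] mem=[0,35,0,0]
After op 12 (push 4): stack=[20,35,1,4] mem=[0,35,0,0]
After op 13 (+): stack=[20,35,5] mem=[0,35,0,0]
After op 14 (+): stack=[20,40] mem=[0,35,0,0]
After op 15 (push 5): stack=[20,40,5] mem=[0,35,0,0]
After op 16 (pop): stack=[20,40] mem=[0,35,0,0]

Answer: 40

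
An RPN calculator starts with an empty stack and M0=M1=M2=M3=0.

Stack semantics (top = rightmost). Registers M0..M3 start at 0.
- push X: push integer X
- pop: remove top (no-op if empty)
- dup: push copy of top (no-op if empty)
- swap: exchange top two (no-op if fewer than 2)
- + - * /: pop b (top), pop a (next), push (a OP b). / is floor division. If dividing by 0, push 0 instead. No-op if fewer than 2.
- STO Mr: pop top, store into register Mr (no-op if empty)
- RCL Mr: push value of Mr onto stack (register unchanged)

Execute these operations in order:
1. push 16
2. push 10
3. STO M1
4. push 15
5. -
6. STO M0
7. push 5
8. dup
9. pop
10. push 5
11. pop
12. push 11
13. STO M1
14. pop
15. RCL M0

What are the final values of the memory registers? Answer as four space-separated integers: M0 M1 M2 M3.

Answer: 1 11 0 0

Derivation:
After op 1 (push 16): stack=[16] mem=[0,0,0,0]
After op 2 (push 10): stack=[16,10] mem=[0,0,0,0]
After op 3 (STO M1): stack=[16] mem=[0,10,0,0]
After op 4 (push 15): stack=[16,15] mem=[0,10,0,0]
After op 5 (-): stack=[1] mem=[0,10,0,0]
After op 6 (STO M0): stack=[empty] mem=[1,10,0,0]
After op 7 (push 5): stack=[5] mem=[1,10,0,0]
After op 8 (dup): stack=[5,5] mem=[1,10,0,0]
After op 9 (pop): stack=[5] mem=[1,10,0,0]
After op 10 (push 5): stack=[5,5] mem=[1,10,0,0]
After op 11 (pop): stack=[5] mem=[1,10,0,0]
After op 12 (push 11): stack=[5,11] mem=[1,10,0,0]
After op 13 (STO M1): stack=[5] mem=[1,11,0,0]
After op 14 (pop): stack=[empty] mem=[1,11,0,0]
After op 15 (RCL M0): stack=[1] mem=[1,11,0,0]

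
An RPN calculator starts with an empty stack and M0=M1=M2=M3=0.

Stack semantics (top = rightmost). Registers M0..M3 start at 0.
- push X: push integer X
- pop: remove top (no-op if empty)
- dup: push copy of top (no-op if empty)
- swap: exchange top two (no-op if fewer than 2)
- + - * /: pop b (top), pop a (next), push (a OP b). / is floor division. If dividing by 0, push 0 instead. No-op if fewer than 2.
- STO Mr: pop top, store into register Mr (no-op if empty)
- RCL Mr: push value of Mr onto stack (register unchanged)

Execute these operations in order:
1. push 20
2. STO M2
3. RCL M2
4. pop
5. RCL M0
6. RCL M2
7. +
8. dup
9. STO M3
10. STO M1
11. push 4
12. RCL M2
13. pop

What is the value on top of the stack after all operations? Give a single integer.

Answer: 4

Derivation:
After op 1 (push 20): stack=[20] mem=[0,0,0,0]
After op 2 (STO M2): stack=[empty] mem=[0,0,20,0]
After op 3 (RCL M2): stack=[20] mem=[0,0,20,0]
After op 4 (pop): stack=[empty] mem=[0,0,20,0]
After op 5 (RCL M0): stack=[0] mem=[0,0,20,0]
After op 6 (RCL M2): stack=[0,20] mem=[0,0,20,0]
After op 7 (+): stack=[20] mem=[0,0,20,0]
After op 8 (dup): stack=[20,20] mem=[0,0,20,0]
After op 9 (STO M3): stack=[20] mem=[0,0,20,20]
After op 10 (STO M1): stack=[empty] mem=[0,20,20,20]
After op 11 (push 4): stack=[4] mem=[0,20,20,20]
After op 12 (RCL M2): stack=[4,20] mem=[0,20,20,20]
After op 13 (pop): stack=[4] mem=[0,20,20,20]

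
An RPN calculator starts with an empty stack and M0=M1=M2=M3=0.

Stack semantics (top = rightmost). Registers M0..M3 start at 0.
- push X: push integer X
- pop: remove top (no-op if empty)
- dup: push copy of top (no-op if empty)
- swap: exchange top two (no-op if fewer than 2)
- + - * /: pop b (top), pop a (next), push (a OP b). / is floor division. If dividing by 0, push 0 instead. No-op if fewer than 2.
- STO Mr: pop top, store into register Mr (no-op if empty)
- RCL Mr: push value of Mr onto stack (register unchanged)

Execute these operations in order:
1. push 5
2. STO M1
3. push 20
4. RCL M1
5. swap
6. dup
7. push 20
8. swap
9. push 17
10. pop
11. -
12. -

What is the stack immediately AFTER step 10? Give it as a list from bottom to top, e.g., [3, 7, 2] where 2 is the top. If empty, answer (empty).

After op 1 (push 5): stack=[5] mem=[0,0,0,0]
After op 2 (STO M1): stack=[empty] mem=[0,5,0,0]
After op 3 (push 20): stack=[20] mem=[0,5,0,0]
After op 4 (RCL M1): stack=[20,5] mem=[0,5,0,0]
After op 5 (swap): stack=[5,20] mem=[0,5,0,0]
After op 6 (dup): stack=[5,20,20] mem=[0,5,0,0]
After op 7 (push 20): stack=[5,20,20,20] mem=[0,5,0,0]
After op 8 (swap): stack=[5,20,20,20] mem=[0,5,0,0]
After op 9 (push 17): stack=[5,20,20,20,17] mem=[0,5,0,0]
After op 10 (pop): stack=[5,20,20,20] mem=[0,5,0,0]

[5, 20, 20, 20]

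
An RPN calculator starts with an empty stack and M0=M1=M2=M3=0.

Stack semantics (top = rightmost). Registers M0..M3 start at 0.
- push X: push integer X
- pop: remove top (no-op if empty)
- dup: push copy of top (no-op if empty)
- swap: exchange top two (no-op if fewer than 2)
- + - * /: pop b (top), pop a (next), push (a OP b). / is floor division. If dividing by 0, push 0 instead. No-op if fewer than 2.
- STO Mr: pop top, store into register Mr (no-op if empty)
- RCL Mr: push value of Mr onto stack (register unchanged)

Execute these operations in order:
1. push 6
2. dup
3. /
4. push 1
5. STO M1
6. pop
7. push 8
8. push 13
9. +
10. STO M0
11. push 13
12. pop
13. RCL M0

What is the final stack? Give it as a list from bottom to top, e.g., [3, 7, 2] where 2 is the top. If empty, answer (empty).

Answer: [21]

Derivation:
After op 1 (push 6): stack=[6] mem=[0,0,0,0]
After op 2 (dup): stack=[6,6] mem=[0,0,0,0]
After op 3 (/): stack=[1] mem=[0,0,0,0]
After op 4 (push 1): stack=[1,1] mem=[0,0,0,0]
After op 5 (STO M1): stack=[1] mem=[0,1,0,0]
After op 6 (pop): stack=[empty] mem=[0,1,0,0]
After op 7 (push 8): stack=[8] mem=[0,1,0,0]
After op 8 (push 13): stack=[8,13] mem=[0,1,0,0]
After op 9 (+): stack=[21] mem=[0,1,0,0]
After op 10 (STO M0): stack=[empty] mem=[21,1,0,0]
After op 11 (push 13): stack=[13] mem=[21,1,0,0]
After op 12 (pop): stack=[empty] mem=[21,1,0,0]
After op 13 (RCL M0): stack=[21] mem=[21,1,0,0]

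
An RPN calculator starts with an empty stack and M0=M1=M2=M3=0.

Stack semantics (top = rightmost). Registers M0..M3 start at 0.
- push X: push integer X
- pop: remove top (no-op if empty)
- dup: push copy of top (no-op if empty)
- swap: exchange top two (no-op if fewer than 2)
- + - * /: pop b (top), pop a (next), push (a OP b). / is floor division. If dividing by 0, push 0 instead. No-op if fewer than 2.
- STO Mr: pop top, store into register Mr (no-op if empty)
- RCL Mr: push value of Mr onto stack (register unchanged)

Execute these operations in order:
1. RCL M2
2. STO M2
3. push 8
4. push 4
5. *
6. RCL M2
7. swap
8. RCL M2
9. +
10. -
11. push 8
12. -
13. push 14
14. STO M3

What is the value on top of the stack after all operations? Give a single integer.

Answer: -40

Derivation:
After op 1 (RCL M2): stack=[0] mem=[0,0,0,0]
After op 2 (STO M2): stack=[empty] mem=[0,0,0,0]
After op 3 (push 8): stack=[8] mem=[0,0,0,0]
After op 4 (push 4): stack=[8,4] mem=[0,0,0,0]
After op 5 (*): stack=[32] mem=[0,0,0,0]
After op 6 (RCL M2): stack=[32,0] mem=[0,0,0,0]
After op 7 (swap): stack=[0,32] mem=[0,0,0,0]
After op 8 (RCL M2): stack=[0,32,0] mem=[0,0,0,0]
After op 9 (+): stack=[0,32] mem=[0,0,0,0]
After op 10 (-): stack=[-32] mem=[0,0,0,0]
After op 11 (push 8): stack=[-32,8] mem=[0,0,0,0]
After op 12 (-): stack=[-40] mem=[0,0,0,0]
After op 13 (push 14): stack=[-40,14] mem=[0,0,0,0]
After op 14 (STO M3): stack=[-40] mem=[0,0,0,14]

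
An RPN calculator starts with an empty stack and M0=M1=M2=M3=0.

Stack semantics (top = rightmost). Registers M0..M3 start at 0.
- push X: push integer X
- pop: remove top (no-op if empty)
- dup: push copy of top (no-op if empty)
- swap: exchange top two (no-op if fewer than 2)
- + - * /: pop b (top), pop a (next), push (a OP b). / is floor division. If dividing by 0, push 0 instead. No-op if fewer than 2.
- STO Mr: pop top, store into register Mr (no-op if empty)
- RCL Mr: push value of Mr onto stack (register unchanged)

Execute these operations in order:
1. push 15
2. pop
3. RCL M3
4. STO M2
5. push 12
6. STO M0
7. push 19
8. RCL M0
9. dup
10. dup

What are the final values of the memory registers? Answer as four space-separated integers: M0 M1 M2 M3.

Answer: 12 0 0 0

Derivation:
After op 1 (push 15): stack=[15] mem=[0,0,0,0]
After op 2 (pop): stack=[empty] mem=[0,0,0,0]
After op 3 (RCL M3): stack=[0] mem=[0,0,0,0]
After op 4 (STO M2): stack=[empty] mem=[0,0,0,0]
After op 5 (push 12): stack=[12] mem=[0,0,0,0]
After op 6 (STO M0): stack=[empty] mem=[12,0,0,0]
After op 7 (push 19): stack=[19] mem=[12,0,0,0]
After op 8 (RCL M0): stack=[19,12] mem=[12,0,0,0]
After op 9 (dup): stack=[19,12,12] mem=[12,0,0,0]
After op 10 (dup): stack=[19,12,12,12] mem=[12,0,0,0]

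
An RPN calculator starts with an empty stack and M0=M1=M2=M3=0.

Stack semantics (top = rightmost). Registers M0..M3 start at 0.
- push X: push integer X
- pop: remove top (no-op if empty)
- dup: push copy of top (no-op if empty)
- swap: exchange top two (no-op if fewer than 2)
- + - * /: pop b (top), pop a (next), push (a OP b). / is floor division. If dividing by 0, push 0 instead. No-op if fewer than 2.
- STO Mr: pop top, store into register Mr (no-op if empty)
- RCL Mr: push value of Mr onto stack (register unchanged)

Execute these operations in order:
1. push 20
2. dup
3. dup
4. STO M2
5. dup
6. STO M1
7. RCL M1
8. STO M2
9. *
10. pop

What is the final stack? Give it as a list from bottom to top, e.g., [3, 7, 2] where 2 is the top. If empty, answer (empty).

After op 1 (push 20): stack=[20] mem=[0,0,0,0]
After op 2 (dup): stack=[20,20] mem=[0,0,0,0]
After op 3 (dup): stack=[20,20,20] mem=[0,0,0,0]
After op 4 (STO M2): stack=[20,20] mem=[0,0,20,0]
After op 5 (dup): stack=[20,20,20] mem=[0,0,20,0]
After op 6 (STO M1): stack=[20,20] mem=[0,20,20,0]
After op 7 (RCL M1): stack=[20,20,20] mem=[0,20,20,0]
After op 8 (STO M2): stack=[20,20] mem=[0,20,20,0]
After op 9 (*): stack=[400] mem=[0,20,20,0]
After op 10 (pop): stack=[empty] mem=[0,20,20,0]

Answer: (empty)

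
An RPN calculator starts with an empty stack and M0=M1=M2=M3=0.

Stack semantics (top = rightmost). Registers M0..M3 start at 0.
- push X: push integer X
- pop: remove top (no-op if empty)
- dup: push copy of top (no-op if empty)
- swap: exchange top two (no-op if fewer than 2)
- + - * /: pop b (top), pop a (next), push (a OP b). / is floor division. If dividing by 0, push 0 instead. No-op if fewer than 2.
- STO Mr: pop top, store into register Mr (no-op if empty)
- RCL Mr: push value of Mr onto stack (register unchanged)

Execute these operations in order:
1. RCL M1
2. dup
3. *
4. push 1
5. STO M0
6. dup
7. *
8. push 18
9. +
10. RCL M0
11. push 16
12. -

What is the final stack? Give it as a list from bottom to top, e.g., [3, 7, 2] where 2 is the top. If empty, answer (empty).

After op 1 (RCL M1): stack=[0] mem=[0,0,0,0]
After op 2 (dup): stack=[0,0] mem=[0,0,0,0]
After op 3 (*): stack=[0] mem=[0,0,0,0]
After op 4 (push 1): stack=[0,1] mem=[0,0,0,0]
After op 5 (STO M0): stack=[0] mem=[1,0,0,0]
After op 6 (dup): stack=[0,0] mem=[1,0,0,0]
After op 7 (*): stack=[0] mem=[1,0,0,0]
After op 8 (push 18): stack=[0,18] mem=[1,0,0,0]
After op 9 (+): stack=[18] mem=[1,0,0,0]
After op 10 (RCL M0): stack=[18,1] mem=[1,0,0,0]
After op 11 (push 16): stack=[18,1,16] mem=[1,0,0,0]
After op 12 (-): stack=[18,-15] mem=[1,0,0,0]

Answer: [18, -15]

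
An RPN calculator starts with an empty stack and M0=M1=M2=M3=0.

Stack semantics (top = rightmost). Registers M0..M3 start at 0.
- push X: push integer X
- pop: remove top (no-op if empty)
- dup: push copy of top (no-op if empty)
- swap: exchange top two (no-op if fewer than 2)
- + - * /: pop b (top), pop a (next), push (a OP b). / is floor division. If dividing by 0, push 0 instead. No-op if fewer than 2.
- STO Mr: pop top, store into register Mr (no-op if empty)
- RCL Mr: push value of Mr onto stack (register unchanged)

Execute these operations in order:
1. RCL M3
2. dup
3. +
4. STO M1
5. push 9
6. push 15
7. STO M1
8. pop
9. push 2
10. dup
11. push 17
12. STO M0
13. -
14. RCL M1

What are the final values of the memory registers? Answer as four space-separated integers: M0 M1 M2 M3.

Answer: 17 15 0 0

Derivation:
After op 1 (RCL M3): stack=[0] mem=[0,0,0,0]
After op 2 (dup): stack=[0,0] mem=[0,0,0,0]
After op 3 (+): stack=[0] mem=[0,0,0,0]
After op 4 (STO M1): stack=[empty] mem=[0,0,0,0]
After op 5 (push 9): stack=[9] mem=[0,0,0,0]
After op 6 (push 15): stack=[9,15] mem=[0,0,0,0]
After op 7 (STO M1): stack=[9] mem=[0,15,0,0]
After op 8 (pop): stack=[empty] mem=[0,15,0,0]
After op 9 (push 2): stack=[2] mem=[0,15,0,0]
After op 10 (dup): stack=[2,2] mem=[0,15,0,0]
After op 11 (push 17): stack=[2,2,17] mem=[0,15,0,0]
After op 12 (STO M0): stack=[2,2] mem=[17,15,0,0]
After op 13 (-): stack=[0] mem=[17,15,0,0]
After op 14 (RCL M1): stack=[0,15] mem=[17,15,0,0]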